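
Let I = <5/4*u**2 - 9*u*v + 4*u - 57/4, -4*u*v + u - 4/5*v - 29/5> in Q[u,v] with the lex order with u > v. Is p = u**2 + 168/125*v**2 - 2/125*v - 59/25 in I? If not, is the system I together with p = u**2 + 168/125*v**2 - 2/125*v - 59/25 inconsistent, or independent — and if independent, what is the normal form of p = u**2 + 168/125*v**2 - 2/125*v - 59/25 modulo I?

u**2 + 168/125*v**2 - 2/125*v - 59/25 lies in I (it reduces to 0).

First compute the reduced Gröbner basis of I by Buchberger's algorithm.
f_1 = 5/4*u**2 - 9*u*v + 4*u - 57/4, LT = u**2.
f_2 = -4*u*v + u - 4/5*v - 29/5, LT = u*v.

S(f_1,f_2): lcm = u**2*v. S = 1/4*u**2 - 36/5*u*v**2 + 3*u*v - 29/20*u - 57/5*v.
  reduce S modulo (f_1, f_2):
  remainder -3/2*u + 36/25*v**2 - 39/25*v - 3/2 ≠ 0; add h_3 = -3/2*u + 36/25*v**2 - 39/25*v - 3/2 to the basis.

S(f_2,h_3): lcm = u*v. S = -1/4*u + 24/25*v**3 - 26/25*v**2 - 4/5*v + 29/20.
  reduce S modulo (f_1, f_2, h_3):
  remainder 24/25*v**3 - 32/25*v**2 - 27/50*v + 17/10 ≠ 0; add h_4 = 24/25*v**3 - 32/25*v**2 - 27/50*v + 17/10 to the basis.

The other S-polynomials (S(f_1,h_3), S(f_1,h_4), S(f_2,h_4), S(h_3,h_4)) all reduce to 0 modulo the current basis, so we have a Gröbner basis.
Inter-reduce: drop elements whose leading term is divisible by another's, tail-reduce, and make monic.
Reduced Gröbner basis: {u - 24/25*v**2 + 26/25*v + 1, v**3 - 4/3*v**2 - 9/16*v + 85/48}.
Label its elements g_1 = u - 24/25*v**2 + 26/25*v + 1, g_2 = v**3 - 4/3*v**2 - 9/16*v + 85/48.

Reduce p = u**2 + 168/125*v**2 - 2/125*v - 59/25 modulo G:
  leading term u**2: subtract (u)·g_1 from u**2 + 168/125*v**2 - 2/125*v - 59/25 → 24/25*u*v**2 - 26/25*u*v - u + 168/125*v**2 - 2/125*v - 59/25
  leading term u*v**2: subtract (24/25*v**2)·g_1 from 24/25*u*v**2 - 26/25*u*v - u + 168/125*v**2 - 2/125*v - 59/25 → -26/25*u*v - u + 576/625*v**4 - 624/625*v**3 + 48/125*v**2 - 2/125*v - 59/25
  leading term u*v: subtract (-26/25*v)·g_1 from -26/25*u*v - u + 576/625*v**4 - 624/625*v**3 + 48/125*v**2 - 2/125*v - 59/25 → -u + 576/625*v**4 - 1248/625*v**3 + 916/625*v**2 + 128/125*v - 59/25
  leading term u: subtract (-1)·g_1 from -u + 576/625*v**4 - 1248/625*v**3 + 916/625*v**2 + 128/125*v - 59/25 → 576/625*v**4 - 1248/625*v**3 + 316/625*v**2 + 258/125*v - 34/25
  leading term v**4: subtract (576/625*v)·g_2 from 576/625*v**4 - 1248/625*v**3 + 316/625*v**2 + 258/125*v - 34/25 → -96/125*v**3 + 128/125*v**2 + 54/125*v - 34/25
  leading term v**3: subtract (-96/125)·g_2 from -96/125*v**3 + 128/125*v**2 + 54/125*v - 34/25 → 0
  normal form = 0.
Since the normal form is 0, p ∈ I.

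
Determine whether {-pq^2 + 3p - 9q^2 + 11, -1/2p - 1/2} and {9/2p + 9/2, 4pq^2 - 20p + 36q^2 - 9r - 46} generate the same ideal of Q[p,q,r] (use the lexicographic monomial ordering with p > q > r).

No, the ideals differ.

Equality of ideals is decidable: compute both reduced Gröbner bases (unique for the ordering) and check whether they agree.
Buchberger on the first generating set:
f_1 = -pq^2 + 3p - 9q^2 + 11, LT = pq^2.
f_2 = -1/2p - 1/2, LT = p.

S(f_1,f_2): lcm = pq^2. S = -3p + 8q^2 - 11.
  leading term p: subtract (6)·f_2 from -3p + 8q^2 - 11 → 8q^2 - 8
  leading term q^2: no divisor's leading term divides it; move 8q^2 to the remainder.
  leading term 1: no divisor's leading term divides it; move -8 to the remainder.
  remainder 8q^2 - 8 ≠ 0; add g_3 = 8q^2 - 8 to the basis.

S(f_1,g_3): lcm = pq^2. S = -2p + 9q^2 - 11.
  leading term p: subtract (4)·f_2 from -2p + 9q^2 - 11 → 9q^2 - 9
  leading term q^2: subtract (9/8)·g_3 from 9q^2 - 9 → 0
  remainder 0.

S(f_2,g_3): leading monomials are coprime, so the S-polynomial reduces to 0 (Buchberger's first criterion).
Every S-polynomial of the final basis reduces to 0, so we have a Gröbner basis.
Inter-reduce: drop elements whose leading term is divisible by another's, tail-reduce, and make monic.
Reduced Gröbner basis: {p + 1, q^2 - 1}.

Buchberger on the second generating set:
h_1 = 9/2p + 9/2, LT = p.
h_2 = 4pq^2 - 20p + 36q^2 - 9r - 46, LT = pq^2.

S(h_1,h_2): lcm = pq^2. S = 5p - 8q^2 + 9/4r + 23/2.
  leading term p: subtract (10/9)·h_1 from 5p - 8q^2 + 9/4r + 23/2 → -8q^2 + 9/4r + 13/2
  leading term q^2: no divisor's leading term divides it; move -8q^2 to the remainder.
  leading term r: no divisor's leading term divides it; move 9/4r to the remainder.
  leading term 1: no divisor's leading term divides it; move 13/2 to the remainder.
  remainder -8q^2 + 9/4r + 13/2 ≠ 0; add k_3 = -8q^2 + 9/4r + 13/2 to the basis.

S(h_1,k_3): leading monomials are coprime, so the S-polynomial reduces to 0 (Buchberger's first criterion).
S(h_2,k_3): lcm = pq^2. S = 9/32pr - 67/16p + 9q^2 - 9/4r - 23/2.
  leading term pr: subtract (1/16r)·h_1 from 9/32pr - 67/16p + 9q^2 - 9/4r - 23/2 → -67/16p + 9q^2 - 81/32r - 23/2
  leading term p: subtract (-67/72)·h_1 from -67/16p + 9q^2 - 81/32r - 23/2 → 9q^2 - 81/32r - 117/16
  leading term q^2: subtract (-9/8)·k_3 from 9q^2 - 81/32r - 117/16 → 0
  remainder 0.

Every S-polynomial of the final basis reduces to 0, so we have a Gröbner basis.
Inter-reduce: drop elements whose leading term is divisible by another's, tail-reduce, and make monic.
Reduced Gröbner basis: {p + 1, q^2 - 9/32r - 13/16}.

The bases are distinct; the ideals are different.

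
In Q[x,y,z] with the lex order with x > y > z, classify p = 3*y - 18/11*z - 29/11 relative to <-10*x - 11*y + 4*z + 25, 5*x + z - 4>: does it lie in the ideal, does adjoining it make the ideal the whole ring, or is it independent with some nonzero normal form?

Adjoining 3*y - 18/11*z - 29/11 makes the ideal the whole ring: the system is inconsistent.

First compute the reduced Gröbner basis of I by Buchberger's algorithm.
f_1 = -10*x - 11*y + 4*z + 25, LT = x.
f_2 = 5*x + z - 4, LT = x.

S(f_1,f_2): lcm = x. S = 11/10*y - 3/5*z - 17/10.
  leading term y: no divisor's leading term divides it; move 11/10*y to the remainder.
  leading term z: no divisor's leading term divides it; move -3/5*z to the remainder.
  leading term 1: no divisor's leading term divides it; move -17/10 to the remainder.
  remainder 11/10*y - 3/5*z - 17/10 ≠ 0; add h_3 = 11/10*y - 3/5*z - 17/10 to the basis.

S(f_1,h_3): leading monomials are coprime, so the S-polynomial reduces to 0 (Buchberger's first criterion).
S(f_2,h_3): leading monomials are coprime, so the S-polynomial reduces to 0 (Buchberger's first criterion).
Every S-polynomial of the final basis reduces to 0, so we have a Gröbner basis.
Inter-reduce: drop elements whose leading term is divisible by another's, tail-reduce, and make monic.
Reduced Gröbner basis: {x + 1/5*z - 4/5, y - 6/11*z - 17/11}.
Label its elements g_1 = x + 1/5*z - 4/5, g_2 = y - 6/11*z - 17/11.

Reduce p = 3*y - 18/11*z - 29/11 modulo G:
  leading term y: subtract (3)·g_2 from 3*y - 18/11*z - 29/11 → 2
  leading term 1: no divisor's leading term divides it; move 2 to the remainder.
  normal form = 2.
The normal form is nonzero, so p ∉ I. Since p minus its normal form lies in I, I + (p) = I + (r) where r = 2; decide whether this ideal is the whole ring.
Here r = 2 is a nonzero constant, hence a unit: 1 ∈ I + (p), the Gröbner basis of I + (p) is {1}, and the enlarged system has no common solution — adjoining p is inconsistent.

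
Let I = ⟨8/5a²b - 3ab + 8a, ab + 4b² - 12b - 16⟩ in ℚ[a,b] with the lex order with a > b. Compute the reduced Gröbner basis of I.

f_1 = 8/5a²b - 3ab + 8a, LT = a²b.
f_2 = ab + 4b² - 12b - 16, LT = ab.

S(f_1,f_2): lcm = a²b. S = -4ab² + 81/8ab + 21a.
  leading term ab²: subtract (-4b)·f_2 from -4ab² + 81/8ab + 21a → 81/8ab + 21a + 16b³ - 48b² - 64b
  leading term ab: subtract (81/8)·f_2 from 81/8ab + 21a + 16b³ - 48b² - 64b → 21a + 16b³ - 177/2b² + 115/2b + 162
  leading term a: no divisor's leading term divides it; move 21a to the remainder.
  leading term b³: no divisor's leading term divides it; move 16b³ to the remainder.
  leading term b²: no divisor's leading term divides it; move -177/2b² to the remainder.
  leading term b: no divisor's leading term divides it; move 115/2b to the remainder.
  leading term 1: no divisor's leading term divides it; move 162 to the remainder.
  remainder 21a + 16b³ - 177/2b² + 115/2b + 162 ≠ 0; add g_3 = 21a + 16b³ - 177/2b² + 115/2b + 162 to the basis.

S(f_1,g_3): lcm = a²b. S = -16/21ab⁴ + 59/14ab³ - 115/42ab² - 537/56ab + 5a.
  leading term ab⁴: subtract (-16/21b³)·f_2 from -16/21ab⁴ + 59/14ab³ - 115/42ab² - 537/56ab + 5a → 59/14ab³ - 115/42ab² - 537/56ab + 5a + 64/21b⁵ - 64/7b⁴ - 256/21b³
  leading term ab³: subtract (59/14b²)·f_2 from 59/14ab³ - 115/42ab² - 537/56ab + 5a + 64/21b⁵ - 64/7b⁴ - 256/21b³ → -115/42ab² - 537/56ab + 5a + 64/21b⁵ - 26b⁴ + 806/21b³ + 472/7b²
  leading term ab²: subtract (-115/42b)·f_2 from -115/42ab² - 537/56ab + 5a + 64/21b⁵ - 26b⁴ + 806/21b³ + 472/7b² → -537/56ab + 5a + 64/21b⁵ - 26b⁴ + 148/3b³ + 242/7b² - 920/21b
  leading term ab: subtract (-537/56)·f_2 from -537/56ab + 5a + 64/21b⁵ - 26b⁴ + 148/3b³ + 242/7b² - 920/21b → 5a + 64/21b⁵ - 26b⁴ + 148/3b³ + 1021/14b² - 6673/42b - 1074/7
  leading term a: subtract (5/21)·g_3 from 5a + 64/21b⁵ - 26b⁴ + 148/3b³ + 1021/14b² - 6673/42b - 1074/7 → 64/21b⁵ - 26b⁴ + 956/21b³ + 94b² - 1208/7b - 192
  leading term b⁵: no divisor's leading term divides it; move 64/21b⁵ to the remainder.
  leading term b⁴: no divisor's leading term divides it; move -26b⁴ to the remainder.
  leading term b³: no divisor's leading term divides it; move 956/21b³ to the remainder.
  leading term b²: no divisor's leading term divides it; move 94b² to the remainder.
  leading term b: no divisor's leading term divides it; move -1208/7b to the remainder.
  leading term 1: no divisor's leading term divides it; move -192 to the remainder.
  remainder 64/21b⁵ - 26b⁴ + 956/21b³ + 94b² - 1208/7b - 192 ≠ 0; add g_4 = 64/21b⁵ - 26b⁴ + 956/21b³ + 94b² - 1208/7b - 192 to the basis.

S(f_2,g_3): lcm = ab. S = -16/21b⁴ + 59/14b³ + 53/42b² - 138/7b - 16.
  leading term b⁴: no divisor's leading term divides it; move -16/21b⁴ to the remainder.
  leading term b³: no divisor's leading term divides it; move 59/14b³ to the remainder.
  leading term b²: no divisor's leading term divides it; move 53/42b² to the remainder.
  leading term b: no divisor's leading term divides it; move -138/7b to the remainder.
  leading term 1: no divisor's leading term divides it; move -16 to the remainder.
  remainder -16/21b⁴ + 59/14b³ + 53/42b² - 138/7b - 16 ≠ 0; add g_5 = -16/21b⁴ + 59/14b³ + 53/42b² - 138/7b - 16 to the basis.

The other S-polynomials (S(f_1,g_4), S(f_2,g_4), S(g_3,g_4), S(f_1,g_5), S(f_2,g_5), S(g_3,g_5), S(g_4,g_5)) all reduce to 0 modulo the current basis, so we have a Gröbner basis.
Inter-reduce: drop elements whose leading term is divisible by another's, tail-reduce, and make monic.

G = {a + 16/21b³ - 59/14b² + 115/42b + 54/7, b⁴ - 177/32b³ - 53/32b² + 207/8b + 21}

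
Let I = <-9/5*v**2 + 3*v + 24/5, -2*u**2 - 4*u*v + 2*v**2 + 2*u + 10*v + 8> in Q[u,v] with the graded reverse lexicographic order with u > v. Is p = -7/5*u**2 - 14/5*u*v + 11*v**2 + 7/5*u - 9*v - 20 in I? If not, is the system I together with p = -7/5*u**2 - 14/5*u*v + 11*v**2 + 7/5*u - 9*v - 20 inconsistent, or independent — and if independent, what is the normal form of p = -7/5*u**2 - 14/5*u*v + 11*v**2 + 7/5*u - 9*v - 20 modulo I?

First compute the reduced Gröbner basis of I by Buchberger's algorithm.
f_1 = -9/5*v**2 + 3*v + 24/5, LT = v**2.
f_2 = -2*u**2 - 4*u*v + 2*v**2 + 2*u + 10*v + 8, LT = u**2.

The S-polynomials (S(f_1,f_2)) all reduce to 0 modulo the current basis, so we have a Gröbner basis.
Inter-reduce: drop elements whose leading term is divisible by another's, tail-reduce, and make monic.
Reduced Gröbner basis: {u**2 + 2*u*v - u - 20/3*v - 20/3, v**2 - 5/3*v - 8/3}.
Label its elements g_1 = u**2 + 2*u*v - u - 20/3*v - 20/3, g_2 = v**2 - 5/3*v - 8/3.

Reduce p = -7/5*u**2 - 14/5*u*v + 11*v**2 + 7/5*u - 9*v - 20 modulo G:
  leading term u**2: subtract (-7/5)·g_1 from -7/5*u**2 - 14/5*u*v + 11*v**2 + 7/5*u - 9*v - 20 → 11*v**2 - 55/3*v - 88/3
  leading term v**2: subtract (11)·g_2 from 11*v**2 - 55/3*v - 88/3 → 0
  normal form = 0.
Since the normal form is 0, p ∈ I.

-7/5*u**2 - 14/5*u*v + 11*v**2 + 7/5*u - 9*v - 20 lies in I (it reduces to 0).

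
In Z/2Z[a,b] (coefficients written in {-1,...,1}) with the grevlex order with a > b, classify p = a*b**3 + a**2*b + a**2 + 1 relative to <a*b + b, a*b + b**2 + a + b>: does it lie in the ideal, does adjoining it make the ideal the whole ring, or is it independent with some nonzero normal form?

a*b**3 + a**2*b + a**2 + 1 is independent of I; its normal form modulo I is a + 1.

First compute the reduced Gröbner basis of I by Buchberger's algorithm.
f_1 = a*b + b, LT = a*b.
f_2 = a*b + b**2 + a + b, LT = a*b.

S(f_1,f_2): lcm = a*b. S = b**2 + a.
  leading term b**2: no divisor's leading term divides it; move b**2 to the remainder.
  leading term a: no divisor's leading term divides it; move a to the remainder.
  remainder b**2 + a ≠ 0; add h_3 = b**2 + a to the basis.

S(f_1,h_3): lcm = a*b**2. S = a**2 + b**2.
  leading term a**2: no divisor's leading term divides it; move a**2 to the remainder.
  leading term b**2: subtract (1)·h_3 from b**2 → a
  leading term a: no divisor's leading term divides it; move a to the remainder.
  remainder a**2 + a ≠ 0; add h_4 = a**2 + a to the basis.

S(f_2,h_3): lcm = a*b**2. S = b**3 + a**2 + a*b + b**2.
  leading term b**3: subtract (b)·h_3 from b**3 + a**2 + a*b + b**2 → a**2 + b**2
  leading term a**2: subtract (1)·h_4 from a**2 + b**2 → b**2 + a
  leading term b**2: subtract (1)·h_3 from b**2 + a → 0
  remainder 0.

S(f_1,h_4): lcm = a**2*b. S = 0.
  remainder 0.

S(f_2,h_4): lcm = a**2*b. S = a*b**2 + a**2.
  leading term a*b**2: subtract (b)·f_1 from a*b**2 + a**2 → a**2 + b**2
  leading term a**2: subtract (1)·h_4 from a**2 + b**2 → b**2 + a
  leading term b**2: subtract (1)·h_3 from b**2 + a → 0
  remainder 0.

S(h_3,h_4): leading monomials are coprime, so the S-polynomial reduces to 0 (Buchberger's first criterion).
Every S-polynomial of the final basis reduces to 0, so we have a Gröbner basis.
Inter-reduce: drop elements whose leading term is divisible by another's, tail-reduce, and make monic.
Reduced Gröbner basis: {a**2 + a, a*b + b, b**2 + a}.
Label its elements g_1 = a**2 + a, g_2 = a*b + b, g_3 = b**2 + a.

Reduce p = a*b**3 + a**2*b + a**2 + 1 modulo G:
  leading term a*b**3: subtract (b**2)·g_2 from a*b**3 + a**2*b + a**2 + 1 → a**2*b + b**3 + a**2 + 1
  leading term a**2*b: subtract (b)·g_1 from a**2*b + b**3 + a**2 + 1 → b**3 + a**2 + a*b + 1
  leading term b**3: subtract (b)·g_3 from b**3 + a**2 + a*b + 1 → a**2 + 1
  leading term a**2: subtract (1)·g_1 from a**2 + 1 → a + 1
  leading term a: no divisor's leading term divides it; move a to the remainder.
  leading term 1: no divisor's leading term divides it; move 1 to the remainder.
  normal form = a + 1.
The normal form is nonzero, so p ∉ I. Since p minus its normal form lies in I, I + (p) = I + (r) where r = a + 1; decide whether this ideal is the whole ring.
Run Buchberger on G together with r (pairs among the g_i already reduce to 0 since G is a Gröbner basis):
g_1 = a**2 + a, LT = a**2.
g_2 = a*b + b, LT = a*b.
g_3 = b**2 + a, LT = b**2.
r = a + 1, LT = a.

S(g_1,g_2): lcm = a**2*b. S = 0.
  remainder 0.

S(g_1,g_3): leading monomials are coprime, so the S-polynomial reduces to 0 (Buchberger's first criterion).
S(g_1,r): lcm = a**2. S = 0.
  remainder 0.

S(g_2,g_3): lcm = a*b**2. S = a**2 + b**2.
  leading term a**2: subtract (1)·g_1 from a**2 + b**2 → b**2 + a
  leading term b**2: subtract (1)·g_3 from b**2 + a → 0
  remainder 0.

S(g_2,r): lcm = a*b. S = 0.
  remainder 0.

S(g_3,r): leading monomials are coprime, so the S-polynomial reduces to 0 (Buchberger's first criterion).
Every S-polynomial of the final basis reduces to 0, so we have a Gröbner basis.
Inter-reduce: drop elements whose leading term is divisible by another's, tail-reduce, and make monic.
Reduced Gröbner basis: {b**2 + 1, a + 1}.
The reduced Gröbner basis of I + (p) is {b**2 + 1, a + 1} ≠ {1}, a proper ideal, so the enlarged system stays consistent: p is independent of I, with normal form a + 1.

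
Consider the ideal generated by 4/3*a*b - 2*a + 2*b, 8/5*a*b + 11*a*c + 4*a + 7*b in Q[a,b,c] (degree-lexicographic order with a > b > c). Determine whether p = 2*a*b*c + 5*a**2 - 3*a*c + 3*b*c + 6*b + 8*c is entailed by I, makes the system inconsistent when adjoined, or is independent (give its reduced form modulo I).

2*a*b*c + 5*a**2 - 3*a*c + 3*b*c + 6*b + 8*c is independent of I; its normal form modulo I is 5*a**2 + 6*b + 8*c.

First compute the reduced Gröbner basis of I by Buchberger's algorithm.
f_1 = 4/3*a*b - 2*a + 2*b, LT = a*b.
f_2 = 8/5*a*b + 11*a*c + 4*a + 7*b, LT = a*b.

S(f_1,f_2): lcm = a*b. S = -55/8*a*c - 4*a - 23/8*b.
  reduce S modulo (f_1, f_2):
  remainder -55/8*a*c - 4*a - 23/8*b ≠ 0; add h_3 = -55/8*a*c - 4*a - 23/8*b to the basis.

S(f_1,h_3): lcm = a*b*c. S = -32/55*a*b - 3/2*a*c - 23/55*b**2 + 3/2*b*c.
  reduce S modulo (f_1, f_2, h_3):
  remainder -23/55*b**2 + 3/2*b*c + 3/2*b ≠ 0; add h_4 = -23/55*b**2 + 3/2*b*c + 3/2*b to the basis.

The other S-polynomials (S(f_2,h_3), S(f_1,h_4), S(f_2,h_4), S(h_3,h_4)) all reduce to 0 modulo the current basis, so we have a Gröbner basis.
Inter-reduce: drop elements whose leading term is divisible by another's, tail-reduce, and make monic.
Reduced Gröbner basis: {a*b - 3/2*a + 3/2*b, a*c + 32/55*a + 23/55*b, b**2 - 165/46*b*c - 165/46*b}.
Label its elements g_1 = a*b - 3/2*a + 3/2*b, g_2 = a*c + 32/55*a + 23/55*b, g_3 = b**2 - 165/46*b*c - 165/46*b.

Reduce p = 2*a*b*c + 5*a**2 - 3*a*c + 3*b*c + 6*b + 8*c modulo G:
  leading term a*b*c: subtract (2*c)·g_1 from 2*a*b*c + 5*a**2 - 3*a*c + 3*b*c + 6*b + 8*c → 5*a**2 + 6*b + 8*c
  leading term a**2: no divisor's leading term divides it; move 5*a**2 to the remainder.
  leading term b: no divisor's leading term divides it; move 6*b to the remainder.
  leading term c: no divisor's leading term divides it; move 8*c to the remainder.
  normal form = 5*a**2 + 6*b + 8*c.
The normal form is nonzero, so p ∉ I. Since p minus its normal form lies in I, I + (p) = I + (r) where r = 5*a**2 + 6*b + 8*c; decide whether this ideal is the whole ring.
Run Buchberger on G together with r (pairs among the g_i already reduce to 0 since G is a Gröbner basis):
g_1 = a*b - 3/2*a + 3/2*b, LT = a*b.
g_2 = a*c + 32/55*a + 23/55*b, LT = a*c.
g_3 = b**2 - 165/46*b*c - 165/46*b, LT = b**2.
r = 5*a**2 + 6*b + 8*c, LT = a**2.

S(g_1,r): lcm = a**2*b. S = -3/2*a**2 + 3/2*a*b - 6/5*b**2 - 8/5*b*c.
  reduce S modulo (g_1, g_2, g_3, r):
  remainder -679/115*b*c + 9/4*a - 2187/460*b + 12/5*c ≠ 0; add m_5 = -679/115*b*c + 9/4*a - 2187/460*b + 12/5*c to the basis.

S(g_2,r): lcm = a**2*c. S = 32/55*a**2 + 23/55*a*b - 6/5*b*c - 8/5*c**2.
  reduce S modulo (g_1, g_2, g_3, r, m_5):
  remainder -8/5*c**2 + 6348/37345*a - 67068/186725*b - 264904/186725*c ≠ 0; add m_6 = -8/5*c**2 + 6348/37345*a - 67068/186725*b - 264904/186725*c to the basis.

The other S-polynomials (S(g_1,g_2), S(g_1,g_3), S(g_2,g_3), S(g_3,r), S(g_1,m_5), S(g_2,m_5), S(g_3,m_5), S(r,m_5), S(g_1,m_6), S(g_2,m_6), S(g_3,m_6), S(r,m_6), S(m_5,m_6)) all reduce to 0 modulo the current basis, so we have a Gröbner basis.
Inter-reduce: drop elements whose leading term is divisible by another's, tail-reduce, and make monic.
Reduced Gröbner basis: {a**2 + 6/5*b + 8/5*c, a*b - 3/2*a + 3/2*b, a*c + 32/55*a + 23/55*b, b**2 - 7425/5432*a - 3795/5432*b - 990/679*c, b*c - 1035/2716*a + 2187/2716*b - 276/679*c, c**2 - 1587/14938*a + 16767/74690*b + 33113/37345*c}.
The reduced Gröbner basis of I + (p) is {a**2 + 6/5*b + 8/5*c, a*b - 3/2*a + 3/2*b, a*c + 32/55*a + 23/55*b, b**2 - 7425/5432*a - 3795/5432*b - 990/679*c, b*c - 1035/2716*a + 2187/2716*b - 276/679*c, c**2 - 1587/14938*a + 16767/74690*b + 33113/37345*c} ≠ {1}, a proper ideal, so the enlarged system stays consistent: p is independent of I, with normal form 5*a**2 + 6*b + 8*c.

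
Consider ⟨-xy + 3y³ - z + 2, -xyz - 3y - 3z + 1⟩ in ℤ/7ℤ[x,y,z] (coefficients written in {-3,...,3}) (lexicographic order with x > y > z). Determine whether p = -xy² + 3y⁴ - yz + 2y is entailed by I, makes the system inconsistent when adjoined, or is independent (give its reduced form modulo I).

-xy² + 3y⁴ - yz + 2y lies in I (it reduces to 0).

First compute the reduced Gröbner basis of I by Buchberger's algorithm.
f_1 = -xy + 3y³ - z + 2, LT = xy.
f_2 = -xyz - 3y - 3z + 1, LT = xyz.

S(f_1,f_2): lcm = xyz. S = -3y³z - 3y + z² + 2z + 1.
  leading term y³z: no divisor's leading term divides it; move -3y³z to the remainder.
  leading term y: no divisor's leading term divides it; move -3y to the remainder.
  leading term z²: no divisor's leading term divides it; move z² to the remainder.
  leading term z: no divisor's leading term divides it; move 2z to the remainder.
  leading term 1: no divisor's leading term divides it; move 1 to the remainder.
  remainder -3y³z - 3y + z² + 2z + 1 ≠ 0; add h_3 = -3y³z - 3y + z² + 2z + 1 to the basis.

S(f_1,h_3): lcm = xy³z. S = -xy - 2xz² + 3xz - 2x - 3y⁵z + y²z² - 2y²z.
  leading term xy: subtract (1)·f_1 from -xy - 2xz² + 3xz - 2x - 3y⁵z + y²z² - 2y²z → -2xz² + 3xz - 2x - 3y⁵z - 3y³ + y²z² - 2y²z + z - 2
  leading term xz²: no divisor's leading term divides it; move -2xz² to the remainder.
  leading term xz: no divisor's leading term divides it; move 3xz to the remainder.
  leading term x: no divisor's leading term divides it; move -2x to the remainder.
  leading term y⁵z: subtract (y²)·h_3 from -3y⁵z - 3y³ + y²z² - 2y²z + z - 2 → 3y²z - y² + z - 2
  leading term y²z: no divisor's leading term divides it; move 3y²z to the remainder.
  leading term y²: no divisor's leading term divides it; move -y² to the remainder.
  leading term z: no divisor's leading term divides it; move z to the remainder.
  leading term 1: no divisor's leading term divides it; move -2 to the remainder.
  remainder -2xz² + 3xz - 2x + 3y²z - y² + z - 2 ≠ 0; add h_4 = -2xz² + 3xz - 2x + 3y²z - y² + z - 2 to the basis.

The other S-polynomials (S(f_2,h_3), S(f_1,h_4), S(f_2,h_4), S(h_3,h_4)) all reduce to 0 modulo the current basis, so we have a Gröbner basis.
Inter-reduce: drop elements whose leading term is divisible by another's, tail-reduce, and make monic.
Reduced Gröbner basis: {xy - 3y³ + z - 2, xz² + 2xz + x + 2y²z - 3y² + 3z + 1, y³z + y + 2z² - 3z + 2}.
Label its elements g_1 = xy - 3y³ + z - 2, g_2 = xz² + 2xz + x + 2y²z - 3y² + 3z + 1, g_3 = y³z + y + 2z² - 3z + 2.

Reduce p = -xy² + 3y⁴ - yz + 2y modulo G:
  leading term xy²: subtract (-y)·g_1 from -xy² + 3y⁴ - yz + 2y → 0
  normal form = 0.
Since the normal form is 0, p ∈ I.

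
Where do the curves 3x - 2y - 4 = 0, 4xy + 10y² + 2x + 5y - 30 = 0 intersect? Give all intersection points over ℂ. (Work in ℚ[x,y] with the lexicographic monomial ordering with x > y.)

Compute a lex Gröbner basis by Buchberger's algorithm.
f_1 = 3x - 2y - 4, LT = x.
f_2 = 4xy + 2x + 10y² + 5y - 30, LT = xy.

S(f_1,f_2): lcm = xy. S = -½x - 19/6y² - 31/12y + 15/2.
  reduce S modulo (f_1, f_2):
  remainder -19/6y² - 35/12y + 41/6 ≠ 0; add h_3 = -19/6y² - 35/12y + 41/6 to the basis.

The other S-polynomials (S(f_1,h_3), S(f_2,h_3)) all reduce to 0 modulo the current basis, so we have a Gröbner basis.
Inter-reduce: drop elements whose leading term is divisible by another's, tail-reduce, and make monic.
Reduced Gröbner basis: {x - ⅔y - 4/3, y² + 35/38y - 41/19}.

Since the basis is lex-ordered, y² + 35/38y - 41/19 is univariate in y. Its roots are {-2, 41/38}. Back-substituting each root into the other basis elements fixes the other coordinates.
  y = -2: the earlier basis element becomes x = 0, giving x = 0 — point (0, -2).
  y = 41/38: the earlier basis element becomes x - 39/19 = 0, giving x = 39/19 — point (39/19, 41/38).

{(0, -2), (39/19, 41/38)}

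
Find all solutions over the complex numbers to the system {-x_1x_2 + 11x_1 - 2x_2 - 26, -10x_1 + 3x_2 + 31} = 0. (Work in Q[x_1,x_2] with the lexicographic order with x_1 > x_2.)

Compute a lex Gröbner basis by Buchberger's algorithm.
f_1 = -x_1x_2 + 11x_1 - 2x_2 - 26, LT = x_1x_2.
f_2 = -10x_1 + 3x_2 + 31, LT = x_1.

S(f_1,f_2): lcm = x_1x_2. S = -11x_1 + 3/10x_2^2 + 51/10x_2 + 26.
  leading term x_1: subtract (11/10)·f_2 from -11x_1 + 3/10x_2^2 + 51/10x_2 + 26 → 3/10x_2^2 + 9/5x_2 - 81/10
  leading term x_2^2: no divisor's leading term divides it; move 3/10x_2^2 to the remainder.
  leading term x_2: no divisor's leading term divides it; move 9/5x_2 to the remainder.
  leading term 1: no divisor's leading term divides it; move -81/10 to the remainder.
  remainder 3/10x_2^2 + 9/5x_2 - 81/10 ≠ 0; add h_3 = 3/10x_2^2 + 9/5x_2 - 81/10 to the basis.

The other S-polynomials (S(f_1,h_3), S(f_2,h_3)) all reduce to 0 modulo the current basis, so we have a Gröbner basis.
Inter-reduce: drop elements whose leading term is divisible by another's, tail-reduce, and make monic.
Reduced Gröbner basis: {x_1 - 3/10x_2 - 31/10, x_2^2 + 6x_2 - 27}.

Elimination: the polynomial x_2^2 + 6x_2 - 27 lies in the elimination ideal for x_2, so x_2 ∈ {-9, 3}. For each such x_2, the remaining basis elements (now univariate) give the rest of the solution.
  x_2 = -9: the earlier basis element becomes x_1 - 2/5 = 0, giving x_1 = 2/5 — point (2/5, -9).
  x_2 = 3: the earlier basis element becomes x_1 - 4 = 0, giving x_1 = 4 — point (4, 3).
Check: every point annihilates each of the original generators.
This is the nonlinear analogue of row-reducing a linear system.

{(2/5, -9), (4, 3)}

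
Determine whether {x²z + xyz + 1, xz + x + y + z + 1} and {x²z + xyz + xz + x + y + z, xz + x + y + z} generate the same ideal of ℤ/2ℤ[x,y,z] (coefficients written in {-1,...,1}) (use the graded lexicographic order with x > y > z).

Since reduced Gröbner bases are canonical representatives of ideals under a given ordering, it suffices to compute and compare them.
Buchberger on the first generating set:
f_1 = x²z + xyz + 1, LT = x²z.
f_2 = xz + x + y + z + 1, LT = xz.

S(f_1,f_2): lcm = x²z. S = xyz + x² + xy + xz + x + 1.
  leading term xyz: subtract (y)·f_2 from xyz + x² + xy + xz + x + 1 → x² + xz + y² + yz + x + y + 1
  leading term x²: no divisor's leading term divides it; move x² to the remainder.
  leading term xz: subtract (1)·f_2 from xz + y² + yz + x + y + 1 → y² + yz + z
  leading term y²: no divisor's leading term divides it; move y² to the remainder.
  leading term yz: no divisor's leading term divides it; move yz to the remainder.
  leading term z: no divisor's leading term divides it; move z to the remainder.
  remainder x² + y² + yz + z ≠ 0; add g_3 = x² + y² + yz + z to the basis.

S(f_1,g_3): lcm = x²z. S = xyz + y²z + yz² + z² + 1.
  leading term xyz: subtract (y)·f_2 from xyz + y²z + yz² + z² + 1 → y²z + yz² + xy + y² + yz + z² + y + 1
  leading term y²z: no divisor's leading term divides it; move y²z to the remainder.
  leading term yz²: no divisor's leading term divides it; move yz² to the remainder.
  leading term xy: no divisor's leading term divides it; move xy to the remainder.
  leading term y²: no divisor's leading term divides it; move y² to the remainder.
  leading term yz: no divisor's leading term divides it; move yz to the remainder.
  leading term z²: no divisor's leading term divides it; move z² to the remainder.
  leading term y: no divisor's leading term divides it; move y to the remainder.
  leading term 1: no divisor's leading term divides it; move 1 to the remainder.
  remainder y²z + yz² + xy + y² + yz + z² + y + 1 ≠ 0; add g_4 = y²z + yz² + xy + y² + yz + z² + y + 1 to the basis.

The other S-polynomials (S(f_2,g_3), S(f_1,g_4), S(f_2,g_4), S(g_3,g_4)) all reduce to 0 modulo the current basis, so we have a Gröbner basis.
Inter-reduce: drop elements whose leading term is divisible by another's, tail-reduce, and make monic.
Reduced Gröbner basis: {y²z + yz² + xy + y² + yz + z² + y + 1, x² + y² + yz + z, xz + x + y + z + 1}.

Buchberger on the second generating set:
h_1 = x²z + xyz + xz + x + y + z, LT = x²z.
h_2 = xz + x + y + z, LT = xz.

S(h_1,h_2): lcm = x²z. S = xyz + x² + xy + x + y + z.
  leading term xyz: subtract (y)·h_2 from xyz + x² + xy + x + y + z → x² + y² + yz + x + y + z
  leading term x²: no divisor's leading term divides it; move x² to the remainder.
  leading term y²: no divisor's leading term divides it; move y² to the remainder.
  leading term yz: no divisor's leading term divides it; move yz to the remainder.
  leading term x: no divisor's leading term divides it; move x to the remainder.
  leading term y: no divisor's leading term divides it; move y to the remainder.
  leading term z: no divisor's leading term divides it; move z to the remainder.
  remainder x² + y² + yz + x + y + z ≠ 0; add k_3 = x² + y² + yz + x + y + z to the basis.

S(h_1,k_3): lcm = x²z. S = xyz + y²z + yz² + yz + z² + x + y + z.
  leading term xyz: subtract (y)·h_2 from xyz + y²z + yz² + yz + z² + x + y + z → y²z + yz² + xy + y² + z² + x + y + z
  leading term y²z: no divisor's leading term divides it; move y²z to the remainder.
  leading term yz²: no divisor's leading term divides it; move yz² to the remainder.
  leading term xy: no divisor's leading term divides it; move xy to the remainder.
  leading term y²: no divisor's leading term divides it; move y² to the remainder.
  leading term z²: no divisor's leading term divides it; move z² to the remainder.
  leading term x: no divisor's leading term divides it; move x to the remainder.
  leading term y: no divisor's leading term divides it; move y to the remainder.
  leading term z: no divisor's leading term divides it; move z to the remainder.
  remainder y²z + yz² + xy + y² + z² + x + y + z ≠ 0; add k_4 = y²z + yz² + xy + y² + z² + x + y + z to the basis.

The other S-polynomials (S(h_2,k_3), S(h_1,k_4), S(h_2,k_4), S(k_3,k_4)) all reduce to 0 modulo the current basis, so we have a Gröbner basis.
Inter-reduce: drop elements whose leading term is divisible by another's, tail-reduce, and make monic.
Reduced Gröbner basis: {y²z + yz² + xy + y² + z² + x + y + z, x² + y² + yz + x + y + z, xz + x + y + z}.

The bases are distinct; the ideals are different.

No, the ideals differ.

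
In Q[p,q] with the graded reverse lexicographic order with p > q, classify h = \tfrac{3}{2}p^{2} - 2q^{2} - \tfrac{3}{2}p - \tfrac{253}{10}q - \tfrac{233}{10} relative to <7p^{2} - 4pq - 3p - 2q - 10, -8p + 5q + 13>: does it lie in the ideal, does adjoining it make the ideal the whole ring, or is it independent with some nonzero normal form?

First compute the reduced Gröbner basis of I by Buchberger's algorithm.
f_1 = 7p^{2} - 4pq - 3p - 2q - 10, LT = p^{2}.
f_2 = -8p + 5q + 13, LT = p.

S(f_1,f_2): lcm = p^{2}. S = \tfrac{3}{56}pq + \tfrac{67}{56}p - \tfrac{2}{7}q - \tfrac{10}{7}.
  leading term pq: subtract (-\tfrac{3}{448}q)·f_2 from \tfrac{3}{56}pq + \tfrac{67}{56}p - \tfrac{2}{7}q - \tfrac{10}{7} → \tfrac{15}{448}q^{2} + \tfrac{67}{56}p - \tfrac{89}{448}q - \tfrac{10}{7}
  leading term q^{2}: no divisor's leading term divides it; move \tfrac{15}{448}q^{2} to the remainder.
  leading term p: subtract (-\tfrac{67}{448})·f_2 from \tfrac{67}{56}p - \tfrac{89}{448}q - \tfrac{10}{7} → \tfrac{123}{224}q + \tfrac{33}{64}
  leading term q: no divisor's leading term divides it; move \tfrac{123}{224}q to the remainder.
  leading term 1: no divisor's leading term divides it; move \tfrac{33}{64} to the remainder.
  remainder \tfrac{15}{448}q^{2} + \tfrac{123}{224}q + \tfrac{33}{64} ≠ 0; add k_3 = \tfrac{15}{448}q^{2} + \tfrac{123}{224}q + \tfrac{33}{64} to the basis.

The other S-polynomials (S(f_1,k_3), S(f_2,k_3)) all reduce to 0 modulo the current basis, so we have a Gröbner basis.
Inter-reduce: drop elements whose leading term is divisible by another's, tail-reduce, and make monic.
Reduced Gröbner basis: {q^{2} + \tfrac{82}{5}q + \tfrac{77}{5}, p - \tfrac{5}{8}q - \tfrac{13}{8}}.
Label its elements g_1 = q^{2} + \tfrac{82}{5}q + \tfrac{77}{5}, g_2 = p - \tfrac{5}{8}q - \tfrac{13}{8}.

Reduce h = \tfrac{3}{2}p^{2} - 2q^{2} - \tfrac{3}{2}p - \tfrac{253}{10}q - \tfrac{233}{10} modulo G:
  leading term p^{2}: subtract (\tfrac{3}{2}p)·g_2 from \tfrac{3}{2}p^{2} - 2q^{2} - \tfrac{3}{2}p - \tfrac{253}{10}q - \tfrac{233}{10} → \tfrac{15}{16}pq - 2q^{2} + \tfrac{15}{16}p - \tfrac{253}{10}q - \tfrac{233}{10}
  leading term pq: subtract (\tfrac{15}{16}q)·g_2 from \tfrac{15}{16}pq - 2q^{2} + \tfrac{15}{16}p - \tfrac{253}{10}q - \tfrac{233}{10} → -\tfrac{181}{128}q^{2} + \tfrac{15}{16}p - \tfrac{15217}{640}q - \tfrac{233}{10}
  leading term q^{2}: subtract (-\tfrac{181}{128})·g_1 from -\tfrac{181}{128}q^{2} + \tfrac{15}{16}p - \tfrac{15217}{640}q - \tfrac{233}{10} → \tfrac{15}{16}p - \tfrac{75}{128}q - \tfrac{195}{128}
  leading term p: subtract (\tfrac{15}{16})·g_2 from \tfrac{15}{16}p - \tfrac{75}{128}q - \tfrac{195}{128} → 0
  normal form = 0.
Since the normal form is 0, h ∈ I.

\tfrac{3}{2}p^{2} - 2q^{2} - \tfrac{3}{2}p - \tfrac{253}{10}q - \tfrac{233}{10} lies in I (it reduces to 0).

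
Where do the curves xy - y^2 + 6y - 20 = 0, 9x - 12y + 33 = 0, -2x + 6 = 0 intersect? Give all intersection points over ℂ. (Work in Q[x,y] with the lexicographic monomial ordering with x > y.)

{(3, 5)}

Compute a lex Gröbner basis by Buchberger's algorithm.
f_1 = xy - y^2 + 6y - 20, LT = xy.
f_2 = 9x - 12y + 33, LT = x.
f_3 = -2x + 6, LT = x.

S(f_1,f_2): lcm = xy. S = 1/3y^2 + 7/3y - 20.
  leading term y^2: no divisor's leading term divides it; move 1/3y^2 to the remainder.
  leading term y: no divisor's leading term divides it; move 7/3y to the remainder.
  leading term 1: no divisor's leading term divides it; move -20 to the remainder.
  remainder 1/3y^2 + 7/3y - 20 ≠ 0; add h_4 = 1/3y^2 + 7/3y - 20 to the basis.

S(f_1,f_3): lcm = xy. S = -y^2 + 9y - 20.
  leading term y^2: subtract (-3)·h_4 from -y^2 + 9y - 20 → 16y - 80
  leading term y: no divisor's leading term divides it; move 16y to the remainder.
  leading term 1: no divisor's leading term divides it; move -80 to the remainder.
  remainder 16y - 80 ≠ 0; add h_5 = 16y - 80 to the basis.

S(f_2,f_3): lcm = x. S = -4/3y + 20/3.
  leading term y: subtract (-1/12)·h_5 from -4/3y + 20/3 → 0
  remainder 0.

S(f_1,h_4): lcm = xy^2. S = -7xy + 60x - y^3 + 6y^2 - 20y.
  leading term xy: subtract (-7)·f_1 from -7xy + 60x - y^3 + 6y^2 - 20y → 60x - y^3 - y^2 + 22y - 140
  leading term x: subtract (20/3)·f_2 from 60x - y^3 - y^2 + 22y - 140 → -y^3 - y^2 + 102y - 360
  leading term y^3: subtract (-3y)·h_4 from -y^3 - y^2 + 102y - 360 → 6y^2 + 42y - 360
  leading term y^2: subtract (18)·h_4 from 6y^2 + 42y - 360 → 0
  remainder 0.

S(f_2,h_4): leading monomials are coprime, so the S-polynomial reduces to 0 (Buchberger's first criterion).
S(f_3,h_4): leading monomials are coprime, so the S-polynomial reduces to 0 (Buchberger's first criterion).
S(f_1,h_5): lcm = xy. S = 5x - y^2 + 6y - 20.
  leading term x: subtract (5/9)·f_2 from 5x - y^2 + 6y - 20 → -y^2 + 38/3y - 115/3
  leading term y^2: subtract (-3)·h_4 from -y^2 + 38/3y - 115/3 → 59/3y - 295/3
  leading term y: subtract (59/48)·h_5 from 59/3y - 295/3 → 0
  remainder 0.

S(f_2,h_5): leading monomials are coprime, so the S-polynomial reduces to 0 (Buchberger's first criterion).
S(f_3,h_5): leading monomials are coprime, so the S-polynomial reduces to 0 (Buchberger's first criterion).
S(h_4,h_5): lcm = y^2. S = 12y - 60.
  leading term y: subtract (3/4)·h_5 from 12y - 60 → 0
  remainder 0.

Every S-polynomial of the final basis reduces to 0, so we have a Gröbner basis.
Inter-reduce: drop elements whose leading term is divisible by another's, tail-reduce, and make monic.
Reduced Gröbner basis: {x - 3, y - 5}.

A lex Gröbner basis eliminates variables successively. Here y - 5 depends only on y, with roots {5}; lifting each root through the earlier basis elements recovers the full solutions.
  y = 5: the earlier basis element becomes x - 3 = 0, giving x = 3 — point (3, 5).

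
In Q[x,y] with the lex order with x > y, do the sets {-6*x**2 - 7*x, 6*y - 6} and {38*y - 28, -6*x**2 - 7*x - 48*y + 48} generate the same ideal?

Equality of ideals is decidable: compute both reduced Gröbner bases (unique for the ordering) and check whether they agree.
Buchberger on the first generating set:
f_1 = -6*x**2 - 7*x, LT = x**2.
f_2 = 6*y - 6, LT = y.

The S-polynomials (S(f_1,f_2)) all reduce to 0 modulo the current basis, so we have a Gröbner basis.
Inter-reduce: drop elements whose leading term is divisible by another's, tail-reduce, and make monic.
Reduced Gröbner basis: {x**2 + 7/6*x, y - 1}.

Buchberger on the second generating set:
h_1 = 38*y - 28, LT = y.
h_2 = -6*x**2 - 7*x - 48*y + 48, LT = x**2.

The S-polynomials (S(h_1,h_2)) all reduce to 0 modulo the current basis, so we have a Gröbner basis.
Inter-reduce: drop elements whose leading term is divisible by another's, tail-reduce, and make monic.
Reduced Gröbner basis: {x**2 + 7/6*x - 40/19, y - 14/19}.

The bases are distinct; the ideals are different.

No, the ideals differ.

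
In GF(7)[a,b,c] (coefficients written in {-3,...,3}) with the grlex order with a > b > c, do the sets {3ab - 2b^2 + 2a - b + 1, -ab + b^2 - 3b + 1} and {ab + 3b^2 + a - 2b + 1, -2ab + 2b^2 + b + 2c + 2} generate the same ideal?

Since reduced Gröbner bases are canonical representatives of ideals under a given ordering, it suffices to compute and compare them.
Buchberger on the first generating set:
f_1 = 3ab - 2b^2 + 2a - b + 1, LT = ab.
f_2 = -ab + b^2 - 3b + 1, LT = ab.

S(f_1,f_2): lcm = ab. S = -2b^2 + 3a - b - 1.
  leading term b^2: no divisor's leading term divides it; move -2b^2 to the remainder.
  leading term a: no divisor's leading term divides it; move 3a to the remainder.
  leading term b: no divisor's leading term divides it; move -b to the remainder.
  leading term 1: no divisor's leading term divides it; move -1 to the remainder.
  remainder -2b^2 + 3a - b - 1 ≠ 0; add g_3 = -2b^2 + 3a - b - 1 to the basis.

S(f_1,g_3): lcm = ab^2. S = -3b^3 - 2a^2 - ab + 2b^2 + 3a - 2b.
  leading term b^3: subtract (-2b)·g_3 from -3b^3 - 2a^2 - ab + 2b^2 + 3a - 2b → -2a^2 - 2ab + 3a + 3b
  leading term a^2: no divisor's leading term divides it; move -2a^2 to the remainder.
  leading term ab: subtract (-3)·f_1 from -2ab + 3a + 3b → b^2 + 2a + 3
  leading term b^2: subtract (3)·g_3 from b^2 + 2a + 3 → 3b - 1
  leading term b: no divisor's leading term divides it; move 3b to the remainder.
  leading term 1: no divisor's leading term divides it; move -1 to the remainder.
  remainder -2a^2 + 3b - 1 ≠ 0; add g_4 = -2a^2 + 3b - 1 to the basis.

S(f_2,g_3): lcm = ab^2. S = -b^3 - 2a^2 + 3ab + 3b^2 + 3a - b.
  leading term b^3: subtract (-3b)·g_3 from -b^3 - 2a^2 + 3ab + 3b^2 + 3a - b → -2a^2 - 2ab + 3a + 3b
  leading term a^2: subtract (1)·g_4 from -2a^2 - 2ab + 3a + 3b → -2ab + 3a + 1
  leading term ab: subtract (-3)·f_1 from -2ab + 3a + 1 → b^2 + 2a - 3b - 3
  leading term b^2: subtract (3)·g_3 from b^2 + 2a - 3b - 3 → 0
  remainder 0.

S(f_1,g_4): lcm = a^2b. S = -3ab^2 + 3a^2 + 2ab - 2b^2 - 2a + 3b.
  leading term ab^2: subtract (-b)·f_1 from -3ab^2 + 3a^2 + 2ab - 2b^2 - 2a + 3b → -2b^3 + 3a^2 - 3ab - 3b^2 - 2a - 3b
  leading term b^3: subtract (b)·g_3 from -2b^3 + 3a^2 - 3ab - 3b^2 - 2a - 3b → 3a^2 + ab - 2b^2 - 2a - 2b
  leading term a^2: subtract (2)·g_4 from 3a^2 + ab - 2b^2 - 2a - 2b → ab - 2b^2 - 2a - b + 2
  leading term ab: subtract (-2)·f_1 from ab - 2b^2 - 2a - b + 2 → b^2 + 2a - 3b - 3
  leading term b^2: subtract (3)·g_3 from b^2 + 2a - 3b - 3 → 0
  remainder 0.

S(f_2,g_4): lcm = a^2b. S = -ab^2 + 3ab - 2b^2 - a + 3b.
  leading term ab^2: subtract (2b)·f_1 from -ab^2 + 3ab - 2b^2 - a + 3b → -3b^3 - ab - a + b
  leading term b^3: subtract (-2b)·g_3 from -3b^3 - ab - a + b → -2ab - 2b^2 - a - b
  leading term ab: subtract (-3)·f_1 from -2ab - 2b^2 - a - b → -b^2 - 2a + 3b + 3
  leading term b^2: subtract (-3)·g_3 from -b^2 - 2a + 3b + 3 → 0
  remainder 0.

S(g_3,g_4): leading monomials are coprime, so the S-polynomial reduces to 0 (Buchberger's first criterion).
Every S-polynomial of the final basis reduces to 0, so we have a Gröbner basis.
Inter-reduce: drop elements whose leading term is divisible by another's, tail-reduce, and make monic.
Reduced Gröbner basis: {a^2 + 2b - 3, ab + 2a + 3, b^2 + 2a - 3b - 3}.

Buchberger on the second generating set:
h_1 = ab + 3b^2 + a - 2b + 1, LT = ab.
h_2 = -2ab + 2b^2 + b + 2c + 2, LT = ab.

S(h_1,h_2): lcm = ab. S = -3b^2 + a + 2b + c + 2.
  leading term b^2: no divisor's leading term divides it; move -3b^2 to the remainder.
  leading term a: no divisor's leading term divides it; move a to the remainder.
  leading term b: no divisor's leading term divides it; move 2b to the remainder.
  leading term c: no divisor's leading term divides it; move c to the remainder.
  leading term 1: no divisor's leading term divides it; move 2 to the remainder.
  remainder -3b^2 + a + 2b + c + 2 ≠ 0; add k_3 = -3b^2 + a + 2b + c + 2 to the basis.

S(h_1,k_3): lcm = ab^2. S = 3b^3 - 2a^2 - 3ab - 2ac - 2b^2 + 3a + b.
  leading term b^3: subtract (-b)·k_3 from 3b^3 - 2a^2 - 3ab - 2ac - 2b^2 + 3a + b → -2a^2 - 2ab - 2ac + bc + 3a + 3b
  leading term a^2: no divisor's leading term divides it; move -2a^2 to the remainder.
  leading term ab: subtract (-2)·h_1 from -2ab - 2ac + bc + 3a + 3b → -2ac - b^2 + bc - 2a - b + 2
  leading term ac: no divisor's leading term divides it; move -2ac to the remainder.
  leading term b^2: subtract (-2)·k_3 from -b^2 + bc - 2a - b + 2 → bc + 3b + 2c - 1
  leading term bc: no divisor's leading term divides it; move bc to the remainder.
  leading term b: no divisor's leading term divides it; move 3b to the remainder.
  leading term c: no divisor's leading term divides it; move 2c to the remainder.
  leading term 1: no divisor's leading term divides it; move -1 to the remainder.
  remainder -2a^2 - 2ac + bc + 3b + 2c - 1 ≠ 0; add k_4 = -2a^2 - 2ac + bc + 3b + 2c - 1 to the basis.

S(h_2,k_3): lcm = ab^2. S = -b^3 - 2a^2 + 3ab - 2ac + 3b^2 - bc + 3a - b.
  leading term b^3: subtract (-2b)·k_3 from -b^3 - 2a^2 + 3ab - 2ac + 3b^2 - bc + 3a - b → -2a^2 - 2ab - 2ac + bc + 3a + 3b
  leading term a^2: subtract (1)·k_4 from -2a^2 - 2ab - 2ac + bc + 3a + 3b → -2ab + 3a - 2c + 1
  leading term ab: subtract (-2)·h_1 from -2ab + 3a - 2c + 1 → -b^2 - 2a + 3b - 2c + 3
  leading term b^2: subtract (-2)·k_3 from -b^2 - 2a + 3b - 2c + 3 → 0
  remainder 0.

S(h_1,k_4): lcm = a^2b. S = 3ab^2 - abc - 3b^2c + a^2 - 2ab - 2b^2 + bc + a + 3b.
  leading term ab^2: subtract (3b)·h_1 from 3ab^2 - abc - 3b^2c + a^2 - 2ab - 2b^2 + bc + a + 3b → -abc - 2b^3 - 3b^2c + a^2 + 2ab - 3b^2 + bc + a
  leading term abc: subtract (-c)·h_1 from -abc - 2b^3 - 3b^2c + a^2 + 2ab - 3b^2 + bc + a → -2b^3 + a^2 + 2ab + ac - 3b^2 - bc + a + c
  leading term b^3: subtract (3b)·k_3 from -2b^3 + a^2 + 2ab + ac - 3b^2 - bc + a + c → a^2 - ab + ac - 2b^2 + 3bc + a + b + c
  leading term a^2: subtract (3)·k_4 from a^2 - ab + ac - 2b^2 + 3bc + a + b + c → -ab - 2b^2 + a - b + 2c + 3
  leading term ab: subtract (-1)·h_1 from -ab - 2b^2 + a - b + 2c + 3 → b^2 + 2a - 3b + 2c - 3
  leading term b^2: subtract (2)·k_3 from b^2 + 2a - 3b + 2c - 3 → 0
  remainder 0.

S(h_2,k_4): lcm = a^2b. S = -ab^2 - abc - 3b^2c + 3ab - ac - 2b^2 + bc - a + 3b.
  leading term ab^2: subtract (-b)·h_1 from -ab^2 - abc - 3b^2c + 3ab - ac - 2b^2 + bc - a + 3b → -abc + 3b^3 - 3b^2c - 3ab - ac + 3b^2 + bc - a - 3b
  leading term abc: subtract (-c)·h_1 from -abc + 3b^3 - 3b^2c - 3ab - ac + 3b^2 + bc - a - 3b → 3b^3 - 3ab + 3b^2 - bc - a - 3b + c
  leading term b^3: subtract (-b)·k_3 from 3b^3 - 3ab + 3b^2 - bc - a - 3b + c → -2ab - 2b^2 - a - b + c
  leading term ab: subtract (-2)·h_1 from -2ab - 2b^2 - a - b + c → -3b^2 + a + 2b + c + 2
  leading term b^2: subtract (1)·k_3 from -3b^2 + a + 2b + c + 2 → 0
  remainder 0.

S(k_3,k_4): leading monomials are coprime, so the S-polynomial reduces to 0 (Buchberger's first criterion).
Every S-polynomial of the final basis reduces to 0, so we have a Gröbner basis.
Inter-reduce: drop elements whose leading term is divisible by another's, tail-reduce, and make monic.
Reduced Gröbner basis: {a^2 + ac + 3bc + 2b - c - 3, ab + 2a + c + 3, b^2 + 2a - 3b + 2c - 3}.

These differ, so the ideals are not equal.
The choice of monomial ordering does not affect the verdict — as long as both bases are computed under the same ordering, their equality decides ideal equality.

No, the ideals differ.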